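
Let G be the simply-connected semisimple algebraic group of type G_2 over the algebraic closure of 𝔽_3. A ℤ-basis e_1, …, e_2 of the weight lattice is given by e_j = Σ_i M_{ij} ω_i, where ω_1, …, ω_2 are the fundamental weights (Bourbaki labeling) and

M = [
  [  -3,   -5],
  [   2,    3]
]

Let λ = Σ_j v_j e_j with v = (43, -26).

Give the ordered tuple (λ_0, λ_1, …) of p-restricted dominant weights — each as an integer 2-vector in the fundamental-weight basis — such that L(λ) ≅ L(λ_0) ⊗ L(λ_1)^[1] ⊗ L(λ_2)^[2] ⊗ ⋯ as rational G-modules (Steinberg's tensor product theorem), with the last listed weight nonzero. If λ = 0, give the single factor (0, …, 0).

((1, 2), (0, 2))

ω-coordinates c = M·v, v = (43, -26):
  c_1 = -3*43 + -5*-26 = 1
  c_2 = 2*43 + 3*-26 = 8
p = 3; digits c_i = Σ_j d_{ij}·3^j, 0 ≤ d_{ij} < 3:
  c_1 = 1 = 1·3^0
  c_2 = 8 = 2·3^0 + 2·3^1
λ_0 = (1, 2)
λ_1 = (0, 2)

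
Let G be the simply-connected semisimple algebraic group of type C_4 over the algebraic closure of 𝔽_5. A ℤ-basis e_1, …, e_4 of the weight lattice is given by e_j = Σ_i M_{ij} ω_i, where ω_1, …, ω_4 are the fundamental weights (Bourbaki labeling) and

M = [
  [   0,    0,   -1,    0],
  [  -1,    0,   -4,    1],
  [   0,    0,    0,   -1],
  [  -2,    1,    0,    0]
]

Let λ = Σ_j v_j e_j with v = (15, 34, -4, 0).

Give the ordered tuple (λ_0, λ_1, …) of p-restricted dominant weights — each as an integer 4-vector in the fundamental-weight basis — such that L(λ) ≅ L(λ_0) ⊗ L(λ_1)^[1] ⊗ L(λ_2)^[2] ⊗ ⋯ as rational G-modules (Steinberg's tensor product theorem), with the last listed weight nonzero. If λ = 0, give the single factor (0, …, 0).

((4, 1, 0, 4),)

ω-coordinates c = M·v, v = (15, 34, -4, 0):
  c_1 = (0)·(15) + (0)·(34) + (-1)·(-4) + (0)·(0) = 4
  c_2 = (-1)·(15) + (0)·(34) + (-4)·(-4) + (1)·(0) = 1
  c_3 = (0)·(15) + (0)·(34) + (0)·(-4) + (-1)·(0) = 0
  c_4 = (-2)·(15) + (1)·(34) + (0)·(-4) + (0)·(0) = 4
Expand coordinatewise in base 5:
  c_1 = 4 = 4·5^0
  c_2 = 1 = 1·5^0
  c_3 = 0
  c_4 = 4 = 4·5^0
Factor λ_0 = (4, 1, 0, 4)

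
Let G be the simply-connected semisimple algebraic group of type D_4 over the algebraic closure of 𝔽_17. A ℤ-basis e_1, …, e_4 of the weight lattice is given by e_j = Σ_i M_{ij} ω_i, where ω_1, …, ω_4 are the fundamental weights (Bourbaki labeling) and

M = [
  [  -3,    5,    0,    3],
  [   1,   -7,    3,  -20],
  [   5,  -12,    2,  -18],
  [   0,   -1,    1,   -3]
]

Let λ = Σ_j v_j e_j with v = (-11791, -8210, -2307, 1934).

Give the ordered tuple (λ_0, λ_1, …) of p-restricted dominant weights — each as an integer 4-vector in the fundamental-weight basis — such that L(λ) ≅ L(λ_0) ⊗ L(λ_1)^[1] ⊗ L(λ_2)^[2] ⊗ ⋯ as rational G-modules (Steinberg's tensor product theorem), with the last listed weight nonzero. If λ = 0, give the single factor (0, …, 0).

((6, 10, 3, 16), (7, 4, 8, 5))

Change of basis e → ω: c = M·v where v = (-11791, -8210, -2307, 1934):
  c_1 = (-3)·(-11791) + (5)·(-8210) + (0)·(-2307) + (3)·(1934) = 125
  c_2 = (1)·(-11791) + (-7)·(-8210) + (3)·(-2307) + (-20)·(1934) = 78
  c_3 = (5)·(-11791) + (-12)·(-8210) + (2)·(-2307) + (-18)·(1934) = 139
  c_4 = (0)·(-11791) + (-1)·(-8210) + (1)·(-2307) + (-3)·(1934) = 101
Base-17 expansion of each c_i:
  c_1 = 125 = 6·17^0 + 7·17^1
  c_2 = 78 = 10·17^0 + 4·17^1
  c_3 = 139 = 3·17^0 + 8·17^1
  c_4 = 101 = 16·17^0 + 5·17^1
p-restricted factor λ_0 = (6, 10, 3, 16)
p-restricted factor λ_1 = (7, 4, 8, 5)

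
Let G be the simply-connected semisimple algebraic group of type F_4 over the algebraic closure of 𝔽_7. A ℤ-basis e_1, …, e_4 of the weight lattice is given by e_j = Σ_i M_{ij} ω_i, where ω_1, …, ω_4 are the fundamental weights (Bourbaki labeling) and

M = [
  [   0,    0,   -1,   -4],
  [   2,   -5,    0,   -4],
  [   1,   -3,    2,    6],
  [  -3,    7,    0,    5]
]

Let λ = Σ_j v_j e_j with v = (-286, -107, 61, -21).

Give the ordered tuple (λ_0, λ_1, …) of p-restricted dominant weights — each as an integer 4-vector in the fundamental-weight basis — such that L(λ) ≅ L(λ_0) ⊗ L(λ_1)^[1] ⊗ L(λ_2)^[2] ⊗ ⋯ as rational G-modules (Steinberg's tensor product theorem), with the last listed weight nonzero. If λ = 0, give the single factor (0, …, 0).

((2, 5, 3, 4), (3, 6, 4, 0))

In the fundamental-weight basis, λ has coordinates c = M·v (v = (-286, -107, 61, -21)):
  c_1 = (0)·(-286) + (0)·(-107) + (-1)·(61) + (-4)·(-21) = 23
  c_2 = (2)·(-286) + (-5)·(-107) + 0·61 + (-4)·(-21) = 47
  c_3 = (1)·(-286) + (-3)·(-107) + 2·61 + (6)·(-21) = 31
  c_4 = (-3)·(-286) + (7)·(-107) + 0·61 + (5)·(-21) = 4
Expand coordinatewise in base 7:
  c_1 = 23 = 2·7^0 + 3·7^1
  c_2 = 47 = 5·7^0 + 6·7^1
  c_3 = 31 = 3·7^0 + 4·7^1
  c_4 = 4 = 4·7^0
p-restricted factor λ_0 = (2, 5, 3, 4)
p-restricted factor λ_1 = (3, 6, 4, 0)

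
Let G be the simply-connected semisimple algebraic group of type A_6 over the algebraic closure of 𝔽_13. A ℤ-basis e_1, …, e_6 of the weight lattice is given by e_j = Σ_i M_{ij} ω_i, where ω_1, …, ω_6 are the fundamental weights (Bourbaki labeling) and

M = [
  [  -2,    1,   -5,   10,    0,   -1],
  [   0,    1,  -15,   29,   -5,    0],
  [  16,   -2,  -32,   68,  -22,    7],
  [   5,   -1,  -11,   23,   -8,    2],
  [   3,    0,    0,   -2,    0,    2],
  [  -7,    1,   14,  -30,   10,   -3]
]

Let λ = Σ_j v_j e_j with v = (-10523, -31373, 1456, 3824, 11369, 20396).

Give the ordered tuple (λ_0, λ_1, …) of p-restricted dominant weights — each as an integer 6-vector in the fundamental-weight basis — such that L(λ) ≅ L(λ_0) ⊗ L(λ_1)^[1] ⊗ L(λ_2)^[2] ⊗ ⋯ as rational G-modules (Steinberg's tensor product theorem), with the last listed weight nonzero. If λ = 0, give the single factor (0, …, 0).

((3, 6, 4, 1, 2, 12), (5, 12, 10, 2, 4, 8), (1, 4, 2, 3, 9, 2))

In the fundamental-weight basis, λ has coordinates c = M·v (v = (-10523, -31373, 1456, 3824, 11369, 20396)):
  c_1 = (-2)·(-10523) + (1)·(-31373) + (-5)·(1456) + (10)·(3824) + (0)·(11369) + (-1)·(20396) = 237
  c_2 = (0)·(-10523) + (1)·(-31373) + (-15)·(1456) + (29)·(3824) + (-5)·(11369) + (0)·(20396) = 838
  c_3 = (16)·(-10523) + (-2)·(-31373) + (-32)·(1456) + (68)·(3824) + (-22)·(11369) + (7)·(20396) = 472
  c_4 = (5)·(-10523) + (-1)·(-31373) + (-11)·(1456) + (23)·(3824) + (-8)·(11369) + (2)·(20396) = 534
  c_5 = (3)·(-10523) + (0)·(-31373) + (0)·(1456) + (-2)·(3824) + (0)·(11369) + (2)·(20396) = 1575
  c_6 = (-7)·(-10523) + (1)·(-31373) + (14)·(1456) + (-30)·(3824) + (10)·(11369) + (-3)·(20396) = 454
Writing each c_i in base p = 13:
  c_1 = 237 = 3·13^0 + 5·13^1 + 1·13^2
  c_2 = 838 = 6·13^0 + 12·13^1 + 4·13^2
  c_3 = 472 = 4·13^0 + 10·13^1 + 2·13^2
  c_4 = 534 = 1·13^0 + 2·13^1 + 3·13^2
  c_5 = 1575 = 2·13^0 + 4·13^1 + 9·13^2
  c_6 = 454 = 12·13^0 + 8·13^1 + 2·13^2
p-restricted factor λ_0 = (3, 6, 4, 1, 2, 12)
p-restricted factor λ_1 = (5, 12, 10, 2, 4, 8)
p-restricted factor λ_2 = (1, 4, 2, 3, 9, 2)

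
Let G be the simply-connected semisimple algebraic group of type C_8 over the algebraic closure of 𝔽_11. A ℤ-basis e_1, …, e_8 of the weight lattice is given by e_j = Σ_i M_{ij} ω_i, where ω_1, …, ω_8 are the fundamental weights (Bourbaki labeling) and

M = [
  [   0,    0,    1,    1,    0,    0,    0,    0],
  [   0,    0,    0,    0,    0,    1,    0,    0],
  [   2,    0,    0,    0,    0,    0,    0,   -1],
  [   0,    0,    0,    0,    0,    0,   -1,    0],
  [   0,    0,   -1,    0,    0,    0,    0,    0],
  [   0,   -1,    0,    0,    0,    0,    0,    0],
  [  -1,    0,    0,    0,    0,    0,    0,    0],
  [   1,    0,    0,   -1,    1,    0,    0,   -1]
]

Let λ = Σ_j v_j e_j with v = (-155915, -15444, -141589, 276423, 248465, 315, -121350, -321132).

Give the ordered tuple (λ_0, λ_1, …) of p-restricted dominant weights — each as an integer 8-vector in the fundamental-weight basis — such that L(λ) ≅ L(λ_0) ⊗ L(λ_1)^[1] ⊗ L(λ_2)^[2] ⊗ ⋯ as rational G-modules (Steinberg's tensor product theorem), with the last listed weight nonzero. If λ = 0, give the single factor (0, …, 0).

Compute c_i = Σ_j M_{ij} v_j with v = (-155915, -15444, -141589, 276423, 248465, 315, -121350, -321132):
  c_1 = (0)·(-155915) + (0)·(-15444) + (1)·(-141589) + 1·276423 + 0·248465 + 0·315 + (0)·(-121350) + (0)·(-321132) = 134834
  c_2 = (0)·(-155915) + (0)·(-15444) + (0)·(-141589) + 0·276423 + 0·248465 + 1·315 + (0)·(-121350) + (0)·(-321132) = 315
  c_3 = (2)·(-155915) + (0)·(-15444) + (0)·(-141589) + 0·276423 + 0·248465 + 0·315 + (0)·(-121350) + (-1)·(-321132) = 9302
  c_4 = (0)·(-155915) + (0)·(-15444) + (0)·(-141589) + 0·276423 + 0·248465 + 0·315 + (-1)·(-121350) + (0)·(-321132) = 121350
  c_5 = (0)·(-155915) + (0)·(-15444) + (-1)·(-141589) + 0·276423 + 0·248465 + 0·315 + (0)·(-121350) + (0)·(-321132) = 141589
  c_6 = (0)·(-155915) + (-1)·(-15444) + (0)·(-141589) + 0·276423 + 0·248465 + 0·315 + (0)·(-121350) + (0)·(-321132) = 15444
  c_7 = (-1)·(-155915) + (0)·(-15444) + (0)·(-141589) + 0·276423 + 0·248465 + 0·315 + (0)·(-121350) + (0)·(-321132) = 155915
  c_8 = (1)·(-155915) + (0)·(-15444) + (0)·(-141589) + (-1)·(276423) + 1·248465 + 0·315 + (0)·(-121350) + (-1)·(-321132) = 137259
Base-11 expansion of each c_i:
  c_1 = 134834 = 7·11^0 + 3·11^1 + 3·11^2 + 2·11^3 + 9·11^4
  c_2 = 315 = 7·11^0 + 6·11^1 + 2·11^2
  c_3 = 9302 = 7·11^0 + 9·11^1 + 10·11^2 + 6·11^3
  c_4 = 121350 = 9·11^0 + 9·11^1 + 1·11^2 + 3·11^3 + 8·11^4
  c_5 = 141589 = 8·11^0 + 1·11^1 + 4·11^2 + 7·11^3 + 9·11^4
  c_6 = 15444 = 0·11^0 + 7·11^1 + 6·11^2 + 0·11^3 + 1·11^4
  c_7 = 155915 = 1·11^0 + 6·11^1 + 1·11^2 + 7·11^3 + 10·11^4
  c_8 = 137259 = 1·11^0 + 4·11^1 + 1·11^2 + 4·11^3 + 9·11^4
p-restricted factor λ_0 = (7, 7, 7, 9, 8, 0, 1, 1)
p-restricted factor λ_1 = (3, 6, 9, 9, 1, 7, 6, 4)
p-restricted factor λ_2 = (3, 2, 10, 1, 4, 6, 1, 1)
p-restricted factor λ_3 = (2, 0, 6, 3, 7, 0, 7, 4)
p-restricted factor λ_4 = (9, 0, 0, 8, 9, 1, 10, 9)

((7, 7, 7, 9, 8, 0, 1, 1), (3, 6, 9, 9, 1, 7, 6, 4), (3, 2, 10, 1, 4, 6, 1, 1), (2, 0, 6, 3, 7, 0, 7, 4), (9, 0, 0, 8, 9, 1, 10, 9))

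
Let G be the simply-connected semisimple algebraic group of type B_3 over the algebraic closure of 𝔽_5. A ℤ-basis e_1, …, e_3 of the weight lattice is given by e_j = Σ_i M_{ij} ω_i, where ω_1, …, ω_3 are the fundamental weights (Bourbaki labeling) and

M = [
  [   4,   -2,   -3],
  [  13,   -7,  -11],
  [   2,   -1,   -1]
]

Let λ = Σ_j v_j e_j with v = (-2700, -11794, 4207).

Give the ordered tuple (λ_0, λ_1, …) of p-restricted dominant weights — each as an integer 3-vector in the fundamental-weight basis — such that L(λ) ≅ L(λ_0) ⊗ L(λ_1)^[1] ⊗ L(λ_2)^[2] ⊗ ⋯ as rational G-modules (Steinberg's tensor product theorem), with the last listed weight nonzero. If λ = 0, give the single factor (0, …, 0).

Change of basis e → ω: c = M·v where v = (-2700, -11794, 4207):
  c_1 = (4)·(-2700) + (-2)·(-11794) + (-3)·(4207) = 167
  c_2 = (13)·(-2700) + (-7)·(-11794) + (-11)·(4207) = 1181
  c_3 = (2)·(-2700) + (-1)·(-11794) + (-1)·(4207) = 2187
Expand coordinatewise in base 5:
  c_1 = 167 = 2·5^0 + 3·5^1 + 1·5^2 + 1·5^3
  c_2 = 1181 = 1·5^0 + 1·5^1 + 2·5^2 + 4·5^3 + 1·5^4
  c_3 = 2187 = 2·5^0 + 2·5^1 + 2·5^2 + 2·5^3 + 3·5^4
p-restricted factor λ_0 = (2, 1, 2)
p-restricted factor λ_1 = (3, 1, 2)
p-restricted factor λ_2 = (1, 2, 2)
p-restricted factor λ_3 = (1, 4, 2)
p-restricted factor λ_4 = (0, 1, 3)

((2, 1, 2), (3, 1, 2), (1, 2, 2), (1, 4, 2), (0, 1, 3))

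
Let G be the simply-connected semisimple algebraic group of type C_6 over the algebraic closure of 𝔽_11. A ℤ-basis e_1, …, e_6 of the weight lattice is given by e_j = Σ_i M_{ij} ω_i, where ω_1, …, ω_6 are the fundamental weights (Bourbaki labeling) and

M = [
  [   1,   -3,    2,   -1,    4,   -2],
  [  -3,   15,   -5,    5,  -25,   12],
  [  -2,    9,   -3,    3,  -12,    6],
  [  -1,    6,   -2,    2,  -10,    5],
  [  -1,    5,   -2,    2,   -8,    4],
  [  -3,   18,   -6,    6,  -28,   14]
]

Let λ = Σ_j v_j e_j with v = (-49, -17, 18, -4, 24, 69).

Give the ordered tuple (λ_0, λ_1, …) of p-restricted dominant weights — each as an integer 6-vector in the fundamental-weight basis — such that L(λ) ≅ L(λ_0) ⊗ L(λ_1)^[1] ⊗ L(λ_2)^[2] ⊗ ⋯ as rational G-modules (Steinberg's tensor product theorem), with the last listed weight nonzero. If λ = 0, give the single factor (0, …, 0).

((0, 10, 5, 8, 4, 3),)

ω-coordinates c = M·v, v = (-49, -17, 18, -4, 24, 69):
  c_1 = 1*-49 + -3*-17 + 2*18 + -1*-4 + 4*24 + -2*69 = 0
  c_2 = -3*-49 + 15*-17 + -5*18 + 5*-4 + -25*24 + 12*69 = 10
  c_3 = -2*-49 + 9*-17 + -3*18 + 3*-4 + -12*24 + 6*69 = 5
  c_4 = -1*-49 + 6*-17 + -2*18 + 2*-4 + -10*24 + 5*69 = 8
  c_5 = -1*-49 + 5*-17 + -2*18 + 2*-4 + -8*24 + 4*69 = 4
  c_6 = -3*-49 + 18*-17 + -6*18 + 6*-4 + -28*24 + 14*69 = 3
p = 11; digits c_i = Σ_j d_{ij}·11^j, 0 ≤ d_{ij} < 11:
  c_1 = 0
  c_2 = 10 = 10·11^0
  c_3 = 5 = 5·11^0
  c_4 = 8 = 8·11^0
  c_5 = 4 = 4·11^0
  c_6 = 3 = 3·11^0
Factor λ_0 = (0, 10, 5, 8, 4, 3)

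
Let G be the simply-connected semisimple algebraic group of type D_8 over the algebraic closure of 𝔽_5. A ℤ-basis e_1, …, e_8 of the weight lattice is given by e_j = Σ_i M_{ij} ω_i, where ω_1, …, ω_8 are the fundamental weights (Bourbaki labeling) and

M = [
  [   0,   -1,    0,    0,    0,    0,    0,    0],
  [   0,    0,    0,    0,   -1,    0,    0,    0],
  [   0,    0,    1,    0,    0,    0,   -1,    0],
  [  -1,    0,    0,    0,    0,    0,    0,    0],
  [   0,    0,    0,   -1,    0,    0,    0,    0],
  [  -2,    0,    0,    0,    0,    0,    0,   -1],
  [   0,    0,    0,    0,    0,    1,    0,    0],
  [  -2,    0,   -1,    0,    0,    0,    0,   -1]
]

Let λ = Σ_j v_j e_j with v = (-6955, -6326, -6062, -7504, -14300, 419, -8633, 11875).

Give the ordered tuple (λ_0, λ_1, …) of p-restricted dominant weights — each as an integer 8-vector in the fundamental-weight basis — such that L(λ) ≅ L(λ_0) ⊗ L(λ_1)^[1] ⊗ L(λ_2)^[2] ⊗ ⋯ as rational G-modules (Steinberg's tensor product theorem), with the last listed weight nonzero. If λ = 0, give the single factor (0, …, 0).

In the fundamental-weight basis, λ has coordinates c = M·v (v = (-6955, -6326, -6062, -7504, -14300, 419, -8633, 11875)):
  c_1 = 0*-6955 + -1*-6326 + 0*-6062 + 0*-7504 + 0*-14300 + 0*419 + 0*-8633 + 0*11875 = 6326
  c_2 = 0*-6955 + 0*-6326 + 0*-6062 + 0*-7504 + -1*-14300 + 0*419 + 0*-8633 + 0*11875 = 14300
  c_3 = 0*-6955 + 0*-6326 + 1*-6062 + 0*-7504 + 0*-14300 + 0*419 + -1*-8633 + 0*11875 = 2571
  c_4 = -1*-6955 + 0*-6326 + 0*-6062 + 0*-7504 + 0*-14300 + 0*419 + 0*-8633 + 0*11875 = 6955
  c_5 = 0*-6955 + 0*-6326 + 0*-6062 + -1*-7504 + 0*-14300 + 0*419 + 0*-8633 + 0*11875 = 7504
  c_6 = -2*-6955 + 0*-6326 + 0*-6062 + 0*-7504 + 0*-14300 + 0*419 + 0*-8633 + -1*11875 = 2035
  c_7 = 0*-6955 + 0*-6326 + 0*-6062 + 0*-7504 + 0*-14300 + 1*419 + 0*-8633 + 0*11875 = 419
  c_8 = -2*-6955 + 0*-6326 + -1*-6062 + 0*-7504 + 0*-14300 + 0*419 + 0*-8633 + -1*11875 = 8097
Base-5 expansion of each c_i:
  c_1 = 6326 = 1·5^0 + 0·5^1 + 3·5^2 + 0·5^3 + 0·5^4 + 2·5^5
  c_2 = 14300 = 0·5^0 + 0·5^1 + 2·5^2 + 4·5^3 + 2·5^4 + 4·5^5
  c_3 = 2571 = 1·5^0 + 4·5^1 + 2·5^2 + 0·5^3 + 4·5^4
  c_4 = 6955 = 0·5^0 + 1·5^1 + 3·5^2 + 0·5^3 + 1·5^4 + 2·5^5
  c_5 = 7504 = 4·5^0 + 0·5^1 + 0·5^2 + 0·5^3 + 2·5^4 + 2·5^5
  c_6 = 2035 = 0·5^0 + 2·5^1 + 1·5^2 + 1·5^3 + 3·5^4
  c_7 = 419 = 4·5^0 + 3·5^1 + 1·5^2 + 3·5^3
  c_8 = 8097 = 2·5^0 + 4·5^1 + 3·5^2 + 4·5^3 + 2·5^4 + 2·5^5
λ_0 = (1, 0, 1, 0, 4, 0, 4, 2)
λ_1 = (0, 0, 4, 1, 0, 2, 3, 4)
λ_2 = (3, 2, 2, 3, 0, 1, 1, 3)
λ_3 = (0, 4, 0, 0, 0, 1, 3, 4)
λ_4 = (0, 2, 4, 1, 2, 3, 0, 2)
λ_5 = (2, 4, 0, 2, 2, 0, 0, 2)

((1, 0, 1, 0, 4, 0, 4, 2), (0, 0, 4, 1, 0, 2, 3, 4), (3, 2, 2, 3, 0, 1, 1, 3), (0, 4, 0, 0, 0, 1, 3, 4), (0, 2, 4, 1, 2, 3, 0, 2), (2, 4, 0, 2, 2, 0, 0, 2))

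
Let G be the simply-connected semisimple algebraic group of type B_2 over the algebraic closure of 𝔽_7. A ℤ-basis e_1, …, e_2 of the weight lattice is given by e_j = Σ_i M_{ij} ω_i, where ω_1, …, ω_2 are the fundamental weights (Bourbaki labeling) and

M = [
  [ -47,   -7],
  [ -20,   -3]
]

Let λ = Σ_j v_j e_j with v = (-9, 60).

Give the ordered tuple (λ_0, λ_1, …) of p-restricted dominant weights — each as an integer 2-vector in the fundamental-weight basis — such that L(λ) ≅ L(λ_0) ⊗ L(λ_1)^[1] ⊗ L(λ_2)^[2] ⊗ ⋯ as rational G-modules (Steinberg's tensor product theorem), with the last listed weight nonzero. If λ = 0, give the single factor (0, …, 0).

((3, 0),)

ω-coordinates c = M·v, v = (-9, 60):
  c_1 = (-47)·(-9) + (-7)·(60) = 3
  c_2 = (-20)·(-9) + (-3)·(60) = 0
Base-7 expansion of each c_i:
  c_1 = 3 = 3·7^0
  c_2 = 0
p-restricted factor λ_0 = (3, 0)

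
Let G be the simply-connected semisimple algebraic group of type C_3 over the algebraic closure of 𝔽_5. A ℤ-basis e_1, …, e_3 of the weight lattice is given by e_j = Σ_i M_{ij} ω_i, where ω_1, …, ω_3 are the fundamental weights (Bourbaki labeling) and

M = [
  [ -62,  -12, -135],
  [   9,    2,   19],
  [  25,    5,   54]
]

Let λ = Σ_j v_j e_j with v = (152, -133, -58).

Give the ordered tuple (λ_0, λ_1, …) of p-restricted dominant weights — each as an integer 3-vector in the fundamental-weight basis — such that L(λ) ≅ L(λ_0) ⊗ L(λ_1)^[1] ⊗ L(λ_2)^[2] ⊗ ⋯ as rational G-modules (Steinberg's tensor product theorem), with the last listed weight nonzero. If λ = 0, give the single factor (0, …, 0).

ω-coordinates c = M·v, v = (152, -133, -58):
  c_1 = -62*152 + -12*-133 + -135*-58 = 2
  c_2 = 9*152 + 2*-133 + 19*-58 = 0
  c_3 = 25*152 + 5*-133 + 54*-58 = 3
Base-5 expansion of each c_i:
  c_1 = 2 = 2·5^0
  c_2 = 0
  c_3 = 3 = 3·5^0
p-restricted factor λ_0 = (2, 0, 3)

((2, 0, 3),)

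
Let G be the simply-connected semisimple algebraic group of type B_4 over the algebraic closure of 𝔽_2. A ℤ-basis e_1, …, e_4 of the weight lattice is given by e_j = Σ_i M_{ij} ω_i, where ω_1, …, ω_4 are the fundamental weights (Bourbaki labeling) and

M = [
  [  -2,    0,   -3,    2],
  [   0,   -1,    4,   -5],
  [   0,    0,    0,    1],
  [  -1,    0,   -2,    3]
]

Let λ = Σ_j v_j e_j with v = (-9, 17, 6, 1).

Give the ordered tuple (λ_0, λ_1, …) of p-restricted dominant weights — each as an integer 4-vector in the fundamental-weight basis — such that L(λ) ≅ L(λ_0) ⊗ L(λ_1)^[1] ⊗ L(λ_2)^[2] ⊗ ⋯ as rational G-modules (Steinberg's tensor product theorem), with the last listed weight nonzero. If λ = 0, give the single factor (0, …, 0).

((0, 0, 1, 0), (1, 1, 0, 0))

ω-coordinates c = M·v, v = (-9, 17, 6, 1):
  c_1 = (-2)·(-9) + 0·17 + (-3)·(6) + 2·1 = 2
  c_2 = (0)·(-9) + (-1)·(17) + 4·6 + (-5)·(1) = 2
  c_3 = (0)·(-9) + 0·17 + 0·6 + 1·1 = 1
  c_4 = (-1)·(-9) + 0·17 + (-2)·(6) + 3·1 = 0
p = 2; digits c_i = Σ_j d_{ij}·2^j, 0 ≤ d_{ij} < 2:
  c_1 = 2 = 0·2^0 + 1·2^1
  c_2 = 2 = 0·2^0 + 1·2^1
  c_3 = 1 = 1·2^0
  c_4 = 0
Factor λ_0 = (0, 0, 1, 0)
Factor λ_1 = (1, 1, 0, 0)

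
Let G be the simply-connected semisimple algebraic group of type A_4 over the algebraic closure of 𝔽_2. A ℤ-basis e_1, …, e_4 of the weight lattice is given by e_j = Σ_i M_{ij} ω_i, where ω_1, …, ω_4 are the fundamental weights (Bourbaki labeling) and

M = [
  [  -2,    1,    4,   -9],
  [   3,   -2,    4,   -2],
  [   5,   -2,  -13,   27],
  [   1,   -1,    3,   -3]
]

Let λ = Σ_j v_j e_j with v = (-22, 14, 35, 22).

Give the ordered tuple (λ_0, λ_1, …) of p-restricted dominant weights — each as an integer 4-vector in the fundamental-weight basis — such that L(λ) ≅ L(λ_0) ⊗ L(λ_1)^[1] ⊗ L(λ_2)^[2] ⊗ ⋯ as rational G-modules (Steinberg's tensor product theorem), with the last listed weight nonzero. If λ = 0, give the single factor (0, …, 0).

Converting to the ω-basis (c_i = row i of M dotted with v = (-22, 14, 35, 22)):
  c_1 = -2*-22 + 1*14 + 4*35 + -9*22 = 0
  c_2 = 3*-22 + -2*14 + 4*35 + -2*22 = 2
  c_3 = 5*-22 + -2*14 + -13*35 + 27*22 = 1
  c_4 = 1*-22 + -1*14 + 3*35 + -3*22 = 3
Base-2 expansion of each c_i:
  c_1 = 0
  c_2 = 2 = 0·2^0 + 1·2^1
  c_3 = 1 = 1·2^0
  c_4 = 3 = 1·2^0 + 1·2^1
p-restricted factor λ_0 = (0, 0, 1, 1)
p-restricted factor λ_1 = (0, 1, 0, 1)

((0, 0, 1, 1), (0, 1, 0, 1))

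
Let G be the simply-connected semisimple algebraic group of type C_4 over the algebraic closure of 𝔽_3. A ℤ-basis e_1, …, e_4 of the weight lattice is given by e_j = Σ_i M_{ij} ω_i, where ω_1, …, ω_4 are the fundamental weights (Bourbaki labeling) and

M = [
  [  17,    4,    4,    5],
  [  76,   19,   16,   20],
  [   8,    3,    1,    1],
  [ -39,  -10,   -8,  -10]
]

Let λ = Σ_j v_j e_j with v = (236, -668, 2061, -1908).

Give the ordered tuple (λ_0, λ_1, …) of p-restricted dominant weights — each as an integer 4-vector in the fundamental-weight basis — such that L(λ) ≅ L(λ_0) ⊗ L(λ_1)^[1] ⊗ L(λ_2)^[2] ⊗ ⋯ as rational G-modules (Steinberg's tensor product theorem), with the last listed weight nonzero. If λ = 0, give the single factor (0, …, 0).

((2, 0, 1, 2), (2, 2, 0, 1), (1, 0, 1, 1), (1, 2, 1, 2))

Change of basis e → ω: c = M·v where v = (236, -668, 2061, -1908):
  c_1 = 17·236 + (4)·(-668) + 4·2061 + (5)·(-1908) = 44
  c_2 = 76·236 + (19)·(-668) + 16·2061 + (20)·(-1908) = 60
  c_3 = 8·236 + (3)·(-668) + 1·2061 + (1)·(-1908) = 37
  c_4 = (-39)·(236) + (-10)·(-668) + (-8)·(2061) + (-10)·(-1908) = 68
Writing each c_i in base p = 3:
  c_1 = 44 = 2·3^0 + 2·3^1 + 1·3^2 + 1·3^3
  c_2 = 60 = 0·3^0 + 2·3^1 + 0·3^2 + 2·3^3
  c_3 = 37 = 1·3^0 + 0·3^1 + 1·3^2 + 1·3^3
  c_4 = 68 = 2·3^0 + 1·3^1 + 1·3^2 + 2·3^3
λ_0 = (2, 0, 1, 2)
λ_1 = (2, 2, 0, 1)
λ_2 = (1, 0, 1, 1)
λ_3 = (1, 2, 1, 2)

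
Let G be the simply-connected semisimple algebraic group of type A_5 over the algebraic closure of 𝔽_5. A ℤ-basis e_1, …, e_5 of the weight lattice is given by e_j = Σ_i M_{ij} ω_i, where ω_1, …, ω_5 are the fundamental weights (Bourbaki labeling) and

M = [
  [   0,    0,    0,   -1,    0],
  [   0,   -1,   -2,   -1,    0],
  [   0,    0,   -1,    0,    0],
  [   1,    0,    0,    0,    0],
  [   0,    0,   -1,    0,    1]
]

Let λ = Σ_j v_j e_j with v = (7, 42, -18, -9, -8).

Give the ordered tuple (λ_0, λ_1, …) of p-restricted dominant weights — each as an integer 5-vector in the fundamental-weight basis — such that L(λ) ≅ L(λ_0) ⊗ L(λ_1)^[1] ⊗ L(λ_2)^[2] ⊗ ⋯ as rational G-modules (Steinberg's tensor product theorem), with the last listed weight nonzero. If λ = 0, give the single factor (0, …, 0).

Compute c_i = Σ_j M_{ij} v_j with v = (7, 42, -18, -9, -8):
  c_1 = (0)·(7) + (0)·(42) + (0)·(-18) + (-1)·(-9) + (0)·(-8) = 9
  c_2 = (0)·(7) + (-1)·(42) + (-2)·(-18) + (-1)·(-9) + (0)·(-8) = 3
  c_3 = (0)·(7) + (0)·(42) + (-1)·(-18) + (0)·(-9) + (0)·(-8) = 18
  c_4 = (1)·(7) + (0)·(42) + (0)·(-18) + (0)·(-9) + (0)·(-8) = 7
  c_5 = (0)·(7) + (0)·(42) + (-1)·(-18) + (0)·(-9) + (1)·(-8) = 10
Base-5 expansion of each c_i:
  c_1 = 9 = 4·5^0 + 1·5^1
  c_2 = 3 = 3·5^0
  c_3 = 18 = 3·5^0 + 3·5^1
  c_4 = 7 = 2·5^0 + 1·5^1
  c_5 = 10 = 0·5^0 + 2·5^1
p-restricted factor λ_0 = (4, 3, 3, 2, 0)
p-restricted factor λ_1 = (1, 0, 3, 1, 2)

((4, 3, 3, 2, 0), (1, 0, 3, 1, 2))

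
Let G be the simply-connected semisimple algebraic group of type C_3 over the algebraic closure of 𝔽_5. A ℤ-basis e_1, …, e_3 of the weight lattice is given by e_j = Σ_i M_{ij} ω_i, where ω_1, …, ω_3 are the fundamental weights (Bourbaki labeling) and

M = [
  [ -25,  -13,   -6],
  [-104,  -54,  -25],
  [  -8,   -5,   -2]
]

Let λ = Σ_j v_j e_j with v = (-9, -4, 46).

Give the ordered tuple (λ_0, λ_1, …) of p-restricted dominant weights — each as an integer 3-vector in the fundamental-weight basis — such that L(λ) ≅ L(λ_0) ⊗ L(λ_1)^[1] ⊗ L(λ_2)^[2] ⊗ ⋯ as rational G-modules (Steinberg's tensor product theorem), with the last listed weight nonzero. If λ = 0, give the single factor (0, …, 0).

In the fundamental-weight basis, λ has coordinates c = M·v (v = (-9, -4, 46)):
  c_1 = -25*-9 + -13*-4 + -6*46 = 1
  c_2 = -104*-9 + -54*-4 + -25*46 = 2
  c_3 = -8*-9 + -5*-4 + -2*46 = 0
Base-5 expansion of each c_i:
  c_1 = 1 = 1·5^0
  c_2 = 2 = 2·5^0
  c_3 = 0
Factor λ_0 = (1, 2, 0)

((1, 2, 0),)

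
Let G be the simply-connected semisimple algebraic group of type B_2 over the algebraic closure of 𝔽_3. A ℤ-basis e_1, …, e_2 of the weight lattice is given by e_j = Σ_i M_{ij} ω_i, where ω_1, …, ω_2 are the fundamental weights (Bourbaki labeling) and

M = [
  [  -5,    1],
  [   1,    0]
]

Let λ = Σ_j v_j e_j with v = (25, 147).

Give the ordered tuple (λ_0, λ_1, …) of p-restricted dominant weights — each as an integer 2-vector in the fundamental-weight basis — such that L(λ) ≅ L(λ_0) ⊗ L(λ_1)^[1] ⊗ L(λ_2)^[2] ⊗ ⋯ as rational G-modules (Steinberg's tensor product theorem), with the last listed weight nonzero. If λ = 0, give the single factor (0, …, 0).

((1, 1), (1, 2), (2, 2))

Converting to the ω-basis (c_i = row i of M dotted with v = (25, 147)):
  c_1 = (-5)·(25) + (1)·(147) = 22
  c_2 = (1)·(25) + (0)·(147) = 25
Base-3 expansion of each c_i:
  c_1 = 22 = 1·3^0 + 1·3^1 + 2·3^2
  c_2 = 25 = 1·3^0 + 2·3^1 + 2·3^2
p-restricted factor λ_0 = (1, 1)
p-restricted factor λ_1 = (1, 2)
p-restricted factor λ_2 = (2, 2)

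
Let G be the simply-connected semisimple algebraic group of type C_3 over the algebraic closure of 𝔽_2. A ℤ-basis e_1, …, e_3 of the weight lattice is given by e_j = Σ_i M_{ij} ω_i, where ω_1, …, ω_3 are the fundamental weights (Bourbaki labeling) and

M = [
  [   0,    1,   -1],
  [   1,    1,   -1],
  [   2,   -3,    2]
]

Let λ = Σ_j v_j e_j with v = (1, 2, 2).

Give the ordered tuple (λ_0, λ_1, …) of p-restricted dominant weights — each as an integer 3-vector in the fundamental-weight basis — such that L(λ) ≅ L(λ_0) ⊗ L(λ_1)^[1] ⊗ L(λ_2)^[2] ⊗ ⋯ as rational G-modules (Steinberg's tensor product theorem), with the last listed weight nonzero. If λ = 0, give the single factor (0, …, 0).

((0, 1, 0),)

ω-coordinates c = M·v, v = (1, 2, 2):
  c_1 = (0)·(1) + (1)·(2) + (-1)·(2) = 0
  c_2 = (1)·(1) + (1)·(2) + (-1)·(2) = 1
  c_3 = (2)·(1) + (-3)·(2) + (2)·(2) = 0
Expand coordinatewise in base 2:
  c_1 = 0
  c_2 = 1 = 1·2^0
  c_3 = 0
λ_0 = (0, 1, 0)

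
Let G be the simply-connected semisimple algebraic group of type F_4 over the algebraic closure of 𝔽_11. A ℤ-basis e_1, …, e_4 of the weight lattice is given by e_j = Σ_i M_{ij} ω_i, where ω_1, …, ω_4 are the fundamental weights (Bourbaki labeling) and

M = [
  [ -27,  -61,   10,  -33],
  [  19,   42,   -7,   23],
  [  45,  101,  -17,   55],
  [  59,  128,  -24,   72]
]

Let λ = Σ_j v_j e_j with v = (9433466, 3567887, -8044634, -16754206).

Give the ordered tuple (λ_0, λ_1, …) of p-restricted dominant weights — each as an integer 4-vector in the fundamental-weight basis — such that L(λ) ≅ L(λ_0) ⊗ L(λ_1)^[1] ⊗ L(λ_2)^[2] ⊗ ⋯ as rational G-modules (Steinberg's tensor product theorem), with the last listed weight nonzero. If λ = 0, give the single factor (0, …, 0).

((1, 8, 8, 8), (0, 4, 0, 9), (5, 7, 2, 3), (7, 6, 6, 2), (6, 3, 9, 2))

In the fundamental-weight basis, λ has coordinates c = M·v (v = (9433466, 3567887, -8044634, -16754206)):
  c_1 = (-27)·(9433466) + (-61)·(3567887) + (10)·(-8044634) + (-33)·(-16754206) = 97769
  c_2 = 19·9433466 + 42·3567887 + (-7)·(-8044634) + (23)·(-16754206) = 52808
  c_3 = 45·9433466 + 101·3567887 + (-17)·(-8044634) + (55)·(-16754206) = 140005
  c_4 = 59·9433466 + 128·3567887 + (-24)·(-8044634) + (72)·(-16754206) = 32414
Base-11 expansion of each c_i:
  c_1 = 97769 = 1·11^0 + 0·11^1 + 5·11^2 + 7·11^3 + 6·11^4
  c_2 = 52808 = 8·11^0 + 4·11^1 + 7·11^2 + 6·11^3 + 3·11^4
  c_3 = 140005 = 8·11^0 + 0·11^1 + 2·11^2 + 6·11^3 + 9·11^4
  c_4 = 32414 = 8·11^0 + 9·11^1 + 3·11^2 + 2·11^3 + 2·11^4
Factor λ_0 = (1, 8, 8, 8)
Factor λ_1 = (0, 4, 0, 9)
Factor λ_2 = (5, 7, 2, 3)
Factor λ_3 = (7, 6, 6, 2)
Factor λ_4 = (6, 3, 9, 2)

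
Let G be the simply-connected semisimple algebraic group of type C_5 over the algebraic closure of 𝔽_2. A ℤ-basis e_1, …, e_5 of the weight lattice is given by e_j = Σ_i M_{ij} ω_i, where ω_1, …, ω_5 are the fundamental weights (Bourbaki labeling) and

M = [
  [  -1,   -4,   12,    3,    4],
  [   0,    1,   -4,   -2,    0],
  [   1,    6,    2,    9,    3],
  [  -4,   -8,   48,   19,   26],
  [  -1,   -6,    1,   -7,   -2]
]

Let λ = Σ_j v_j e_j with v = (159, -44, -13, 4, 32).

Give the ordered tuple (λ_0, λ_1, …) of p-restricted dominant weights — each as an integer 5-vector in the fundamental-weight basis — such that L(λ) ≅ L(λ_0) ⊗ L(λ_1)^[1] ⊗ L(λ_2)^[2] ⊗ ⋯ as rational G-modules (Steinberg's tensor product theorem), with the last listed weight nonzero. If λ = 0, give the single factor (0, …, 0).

((1, 0, 1, 0, 0),)

Converting to the ω-basis (c_i = row i of M dotted with v = (159, -44, -13, 4, 32)):
  c_1 = (-1)·(159) + (-4)·(-44) + (12)·(-13) + (3)·(4) + (4)·(32) = 1
  c_2 = (0)·(159) + (1)·(-44) + (-4)·(-13) + (-2)·(4) + (0)·(32) = 0
  c_3 = (1)·(159) + (6)·(-44) + (2)·(-13) + (9)·(4) + (3)·(32) = 1
  c_4 = (-4)·(159) + (-8)·(-44) + (48)·(-13) + (19)·(4) + (26)·(32) = 0
  c_5 = (-1)·(159) + (-6)·(-44) + (1)·(-13) + (-7)·(4) + (-2)·(32) = 0
p = 2; digits c_i = Σ_j d_{ij}·2^j, 0 ≤ d_{ij} < 2:
  c_1 = 1 = 1·2^0
  c_2 = 0
  c_3 = 1 = 1·2^0
  c_4 = 0
  c_5 = 0
λ_0 = (1, 0, 1, 0, 0)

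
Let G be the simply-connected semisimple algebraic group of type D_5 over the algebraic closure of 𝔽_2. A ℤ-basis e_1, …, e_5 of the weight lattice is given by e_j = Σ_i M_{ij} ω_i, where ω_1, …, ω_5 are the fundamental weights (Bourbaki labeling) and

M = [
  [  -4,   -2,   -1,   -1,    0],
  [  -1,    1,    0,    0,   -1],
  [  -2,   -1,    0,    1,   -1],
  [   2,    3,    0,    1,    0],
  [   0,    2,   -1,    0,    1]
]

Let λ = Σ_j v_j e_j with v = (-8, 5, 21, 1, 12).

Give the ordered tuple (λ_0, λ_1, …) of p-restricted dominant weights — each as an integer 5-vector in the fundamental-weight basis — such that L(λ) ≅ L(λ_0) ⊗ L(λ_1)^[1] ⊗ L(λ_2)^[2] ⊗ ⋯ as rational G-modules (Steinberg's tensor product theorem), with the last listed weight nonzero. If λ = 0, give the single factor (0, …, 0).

Converting to the ω-basis (c_i = row i of M dotted with v = (-8, 5, 21, 1, 12)):
  c_1 = (-4)·(-8) + (-2)·(5) + (-1)·(21) + (-1)·(1) + (0)·(12) = 0
  c_2 = (-1)·(-8) + (1)·(5) + (0)·(21) + (0)·(1) + (-1)·(12) = 1
  c_3 = (-2)·(-8) + (-1)·(5) + (0)·(21) + (1)·(1) + (-1)·(12) = 0
  c_4 = (2)·(-8) + (3)·(5) + (0)·(21) + (1)·(1) + (0)·(12) = 0
  c_5 = (0)·(-8) + (2)·(5) + (-1)·(21) + (0)·(1) + (1)·(12) = 1
Base-2 expansion of each c_i:
  c_1 = 0
  c_2 = 1 = 1·2^0
  c_3 = 0
  c_4 = 0
  c_5 = 1 = 1·2^0
p-restricted factor λ_0 = (0, 1, 0, 0, 1)

((0, 1, 0, 0, 1),)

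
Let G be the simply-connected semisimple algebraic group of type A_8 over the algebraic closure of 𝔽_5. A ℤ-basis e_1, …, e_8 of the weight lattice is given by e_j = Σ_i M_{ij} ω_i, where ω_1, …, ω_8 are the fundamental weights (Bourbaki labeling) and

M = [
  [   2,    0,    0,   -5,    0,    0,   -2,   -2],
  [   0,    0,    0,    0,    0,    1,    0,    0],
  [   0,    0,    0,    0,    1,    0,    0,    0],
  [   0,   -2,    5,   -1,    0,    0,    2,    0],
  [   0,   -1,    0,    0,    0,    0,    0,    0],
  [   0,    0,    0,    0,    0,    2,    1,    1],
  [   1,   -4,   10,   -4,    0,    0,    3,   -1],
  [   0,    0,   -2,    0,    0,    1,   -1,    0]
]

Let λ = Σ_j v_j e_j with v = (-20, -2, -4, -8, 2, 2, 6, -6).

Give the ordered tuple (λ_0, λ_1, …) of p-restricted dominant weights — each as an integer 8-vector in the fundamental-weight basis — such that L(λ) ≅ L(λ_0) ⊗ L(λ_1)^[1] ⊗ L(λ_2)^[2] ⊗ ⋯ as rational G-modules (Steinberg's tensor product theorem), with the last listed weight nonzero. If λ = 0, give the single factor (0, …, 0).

((0, 2, 2, 4, 2, 4, 4, 4),)

ω-coordinates c = M·v, v = (-20, -2, -4, -8, 2, 2, 6, -6):
  c_1 = (2)·(-20) + (0)·(-2) + (0)·(-4) + (-5)·(-8) + (0)·(2) + (0)·(2) + (-2)·(6) + (-2)·(-6) = 0
  c_2 = (0)·(-20) + (0)·(-2) + (0)·(-4) + (0)·(-8) + (0)·(2) + (1)·(2) + (0)·(6) + (0)·(-6) = 2
  c_3 = (0)·(-20) + (0)·(-2) + (0)·(-4) + (0)·(-8) + (1)·(2) + (0)·(2) + (0)·(6) + (0)·(-6) = 2
  c_4 = (0)·(-20) + (-2)·(-2) + (5)·(-4) + (-1)·(-8) + (0)·(2) + (0)·(2) + (2)·(6) + (0)·(-6) = 4
  c_5 = (0)·(-20) + (-1)·(-2) + (0)·(-4) + (0)·(-8) + (0)·(2) + (0)·(2) + (0)·(6) + (0)·(-6) = 2
  c_6 = (0)·(-20) + (0)·(-2) + (0)·(-4) + (0)·(-8) + (0)·(2) + (2)·(2) + (1)·(6) + (1)·(-6) = 4
  c_7 = (1)·(-20) + (-4)·(-2) + (10)·(-4) + (-4)·(-8) + (0)·(2) + (0)·(2) + (3)·(6) + (-1)·(-6) = 4
  c_8 = (0)·(-20) + (0)·(-2) + (-2)·(-4) + (0)·(-8) + (0)·(2) + (1)·(2) + (-1)·(6) + (0)·(-6) = 4
Writing each c_i in base p = 5:
  c_1 = 0
  c_2 = 2 = 2·5^0
  c_3 = 2 = 2·5^0
  c_4 = 4 = 4·5^0
  c_5 = 2 = 2·5^0
  c_6 = 4 = 4·5^0
  c_7 = 4 = 4·5^0
  c_8 = 4 = 4·5^0
p-restricted factor λ_0 = (0, 2, 2, 4, 2, 4, 4, 4)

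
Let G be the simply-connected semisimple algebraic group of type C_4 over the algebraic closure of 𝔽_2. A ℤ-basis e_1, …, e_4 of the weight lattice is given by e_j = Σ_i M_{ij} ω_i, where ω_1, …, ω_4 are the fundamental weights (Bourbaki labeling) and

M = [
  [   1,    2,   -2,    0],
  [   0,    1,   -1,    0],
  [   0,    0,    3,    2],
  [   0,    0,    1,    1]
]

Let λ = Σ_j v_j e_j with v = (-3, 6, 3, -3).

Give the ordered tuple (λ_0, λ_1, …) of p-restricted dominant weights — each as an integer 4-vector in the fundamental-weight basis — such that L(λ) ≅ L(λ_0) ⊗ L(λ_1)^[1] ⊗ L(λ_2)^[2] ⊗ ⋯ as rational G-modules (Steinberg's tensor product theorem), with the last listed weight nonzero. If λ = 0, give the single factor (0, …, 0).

In the fundamental-weight basis, λ has coordinates c = M·v (v = (-3, 6, 3, -3)):
  c_1 = (1)·(-3) + 2·6 + (-2)·(3) + (0)·(-3) = 3
  c_2 = (0)·(-3) + 1·6 + (-1)·(3) + (0)·(-3) = 3
  c_3 = (0)·(-3) + 0·6 + 3·3 + (2)·(-3) = 3
  c_4 = (0)·(-3) + 0·6 + 1·3 + (1)·(-3) = 0
Writing each c_i in base p = 2:
  c_1 = 3 = 1·2^0 + 1·2^1
  c_2 = 3 = 1·2^0 + 1·2^1
  c_3 = 3 = 1·2^0 + 1·2^1
  c_4 = 0
λ_0 = (1, 1, 1, 0)
λ_1 = (1, 1, 1, 0)

((1, 1, 1, 0), (1, 1, 1, 0))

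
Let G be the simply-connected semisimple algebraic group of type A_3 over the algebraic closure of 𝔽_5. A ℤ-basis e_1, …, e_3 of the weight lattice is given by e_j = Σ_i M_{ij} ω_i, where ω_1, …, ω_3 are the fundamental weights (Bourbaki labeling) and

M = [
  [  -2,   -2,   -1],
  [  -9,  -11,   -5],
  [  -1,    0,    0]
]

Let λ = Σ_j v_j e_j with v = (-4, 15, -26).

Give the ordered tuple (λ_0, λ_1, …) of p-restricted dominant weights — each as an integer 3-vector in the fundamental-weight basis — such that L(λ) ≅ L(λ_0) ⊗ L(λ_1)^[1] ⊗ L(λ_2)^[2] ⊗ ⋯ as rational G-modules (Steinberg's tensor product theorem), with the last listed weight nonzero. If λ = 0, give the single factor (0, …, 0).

Change of basis e → ω: c = M·v where v = (-4, 15, -26):
  c_1 = -2*-4 + -2*15 + -1*-26 = 4
  c_2 = -9*-4 + -11*15 + -5*-26 = 1
  c_3 = -1*-4 + 0*15 + 0*-26 = 4
Expand coordinatewise in base 5:
  c_1 = 4 = 4·5^0
  c_2 = 1 = 1·5^0
  c_3 = 4 = 4·5^0
p-restricted factor λ_0 = (4, 1, 4)

((4, 1, 4),)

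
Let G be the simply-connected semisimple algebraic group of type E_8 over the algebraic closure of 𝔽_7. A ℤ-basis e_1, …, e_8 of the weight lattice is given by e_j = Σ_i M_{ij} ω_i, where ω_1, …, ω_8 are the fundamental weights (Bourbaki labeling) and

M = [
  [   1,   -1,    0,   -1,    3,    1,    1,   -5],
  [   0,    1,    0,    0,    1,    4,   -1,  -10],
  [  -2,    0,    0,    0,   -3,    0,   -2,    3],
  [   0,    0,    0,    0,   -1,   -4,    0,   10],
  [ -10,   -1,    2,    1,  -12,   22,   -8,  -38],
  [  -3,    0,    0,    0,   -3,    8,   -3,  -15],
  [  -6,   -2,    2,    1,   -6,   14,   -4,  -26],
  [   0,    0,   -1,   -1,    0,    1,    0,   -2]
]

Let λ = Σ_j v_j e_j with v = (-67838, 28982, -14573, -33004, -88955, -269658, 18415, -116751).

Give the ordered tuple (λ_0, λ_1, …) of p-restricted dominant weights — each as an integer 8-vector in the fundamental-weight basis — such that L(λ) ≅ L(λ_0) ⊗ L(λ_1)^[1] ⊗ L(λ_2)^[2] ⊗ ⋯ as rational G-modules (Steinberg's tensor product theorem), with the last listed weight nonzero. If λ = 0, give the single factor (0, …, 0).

Change of basis e → ω: c = M·v where v = (-67838, 28982, -14573, -33004, -88955, -269658, 18415, -116751):
  c_1 = (1)·(-67838) + (-1)·(28982) + (0)·(-14573) + (-1)·(-33004) + (3)·(-88955) + (1)·(-269658) + (1)·(18415) + (-5)·(-116751) = 1831
  c_2 = (0)·(-67838) + (1)·(28982) + (0)·(-14573) + (0)·(-33004) + (1)·(-88955) + (4)·(-269658) + (-1)·(18415) + (-10)·(-116751) = 10490
  c_3 = (-2)·(-67838) + (0)·(28982) + (0)·(-14573) + (0)·(-33004) + (-3)·(-88955) + (0)·(-269658) + (-2)·(18415) + (3)·(-116751) = 15458
  c_4 = (0)·(-67838) + (0)·(28982) + (0)·(-14573) + (0)·(-33004) + (-1)·(-88955) + (-4)·(-269658) + (0)·(18415) + (10)·(-116751) = 77
  c_5 = (-10)·(-67838) + (-1)·(28982) + (2)·(-14573) + (1)·(-33004) + (-12)·(-88955) + (22)·(-269658) + (-8)·(18415) + (-38)·(-116751) = 11450
  c_6 = (-3)·(-67838) + (0)·(28982) + (0)·(-14573) + (0)·(-33004) + (-3)·(-88955) + (8)·(-269658) + (-3)·(18415) + (-15)·(-116751) = 9135
  c_7 = (-6)·(-67838) + (-2)·(28982) + (2)·(-14573) + (1)·(-33004) + (-6)·(-88955) + (14)·(-269658) + (-4)·(18415) + (-26)·(-116751) = 7298
  c_8 = (0)·(-67838) + (0)·(28982) + (-1)·(-14573) + (-1)·(-33004) + (0)·(-88955) + (1)·(-269658) + (0)·(18415) + (-2)·(-116751) = 11421
Base-7 expansion of each c_i:
  c_1 = 1831 = 4·7^0 + 2·7^1 + 2·7^2 + 5·7^3
  c_2 = 10490 = 4·7^0 + 0·7^1 + 4·7^2 + 2·7^3 + 4·7^4
  c_3 = 15458 = 2·7^0 + 3·7^1 + 0·7^2 + 3·7^3 + 6·7^4
  c_4 = 77 = 0·7^0 + 4·7^1 + 1·7^2
  c_5 = 11450 = 5·7^0 + 4·7^1 + 2·7^2 + 5·7^3 + 4·7^4
  c_6 = 9135 = 0·7^0 + 3·7^1 + 4·7^2 + 5·7^3 + 3·7^4
  c_7 = 7298 = 4·7^0 + 6·7^1 + 1·7^2 + 0·7^3 + 3·7^4
  c_8 = 11421 = 4·7^0 + 0·7^1 + 2·7^2 + 5·7^3 + 4·7^4
Factor λ_0 = (4, 4, 2, 0, 5, 0, 4, 4)
Factor λ_1 = (2, 0, 3, 4, 4, 3, 6, 0)
Factor λ_2 = (2, 4, 0, 1, 2, 4, 1, 2)
Factor λ_3 = (5, 2, 3, 0, 5, 5, 0, 5)
Factor λ_4 = (0, 4, 6, 0, 4, 3, 3, 4)

((4, 4, 2, 0, 5, 0, 4, 4), (2, 0, 3, 4, 4, 3, 6, 0), (2, 4, 0, 1, 2, 4, 1, 2), (5, 2, 3, 0, 5, 5, 0, 5), (0, 4, 6, 0, 4, 3, 3, 4))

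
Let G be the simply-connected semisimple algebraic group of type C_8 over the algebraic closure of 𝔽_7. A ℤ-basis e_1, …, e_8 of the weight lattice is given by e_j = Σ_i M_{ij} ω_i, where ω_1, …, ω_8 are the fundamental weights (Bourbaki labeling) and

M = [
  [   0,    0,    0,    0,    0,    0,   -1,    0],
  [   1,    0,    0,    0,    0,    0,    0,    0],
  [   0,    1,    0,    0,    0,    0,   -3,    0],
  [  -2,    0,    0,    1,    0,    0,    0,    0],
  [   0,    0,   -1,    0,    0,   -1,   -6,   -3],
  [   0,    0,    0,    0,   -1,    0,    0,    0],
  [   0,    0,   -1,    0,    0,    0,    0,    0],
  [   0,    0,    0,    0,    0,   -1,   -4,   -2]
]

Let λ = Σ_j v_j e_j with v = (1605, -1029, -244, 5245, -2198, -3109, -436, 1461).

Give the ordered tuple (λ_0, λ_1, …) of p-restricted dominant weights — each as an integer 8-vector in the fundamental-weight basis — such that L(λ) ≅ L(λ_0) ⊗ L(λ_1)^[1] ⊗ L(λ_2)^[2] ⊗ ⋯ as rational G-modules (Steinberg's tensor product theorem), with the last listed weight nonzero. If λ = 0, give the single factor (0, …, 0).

((2, 2, 6, 5, 4, 0, 6, 6), (6, 5, 4, 3, 2, 6, 6, 2), (1, 4, 5, 6, 4, 2, 4, 4), (1, 4, 0, 5, 4, 6, 0, 5))

ω-coordinates c = M·v, v = (1605, -1029, -244, 5245, -2198, -3109, -436, 1461):
  c_1 = (0)·(1605) + (0)·(-1029) + (0)·(-244) + (0)·(5245) + (0)·(-2198) + (0)·(-3109) + (-1)·(-436) + (0)·(1461) = 436
  c_2 = (1)·(1605) + (0)·(-1029) + (0)·(-244) + (0)·(5245) + (0)·(-2198) + (0)·(-3109) + (0)·(-436) + (0)·(1461) = 1605
  c_3 = (0)·(1605) + (1)·(-1029) + (0)·(-244) + (0)·(5245) + (0)·(-2198) + (0)·(-3109) + (-3)·(-436) + (0)·(1461) = 279
  c_4 = (-2)·(1605) + (0)·(-1029) + (0)·(-244) + (1)·(5245) + (0)·(-2198) + (0)·(-3109) + (0)·(-436) + (0)·(1461) = 2035
  c_5 = (0)·(1605) + (0)·(-1029) + (-1)·(-244) + (0)·(5245) + (0)·(-2198) + (-1)·(-3109) + (-6)·(-436) + (-3)·(1461) = 1586
  c_6 = (0)·(1605) + (0)·(-1029) + (0)·(-244) + (0)·(5245) + (-1)·(-2198) + (0)·(-3109) + (0)·(-436) + (0)·(1461) = 2198
  c_7 = (0)·(1605) + (0)·(-1029) + (-1)·(-244) + (0)·(5245) + (0)·(-2198) + (0)·(-3109) + (0)·(-436) + (0)·(1461) = 244
  c_8 = (0)·(1605) + (0)·(-1029) + (0)·(-244) + (0)·(5245) + (0)·(-2198) + (-1)·(-3109) + (-4)·(-436) + (-2)·(1461) = 1931
Base-7 expansion of each c_i:
  c_1 = 436 = 2·7^0 + 6·7^1 + 1·7^2 + 1·7^3
  c_2 = 1605 = 2·7^0 + 5·7^1 + 4·7^2 + 4·7^3
  c_3 = 279 = 6·7^0 + 4·7^1 + 5·7^2
  c_4 = 2035 = 5·7^0 + 3·7^1 + 6·7^2 + 5·7^3
  c_5 = 1586 = 4·7^0 + 2·7^1 + 4·7^2 + 4·7^3
  c_6 = 2198 = 0·7^0 + 6·7^1 + 2·7^2 + 6·7^3
  c_7 = 244 = 6·7^0 + 6·7^1 + 4·7^2
  c_8 = 1931 = 6·7^0 + 2·7^1 + 4·7^2 + 5·7^3
Factor λ_0 = (2, 2, 6, 5, 4, 0, 6, 6)
Factor λ_1 = (6, 5, 4, 3, 2, 6, 6, 2)
Factor λ_2 = (1, 4, 5, 6, 4, 2, 4, 4)
Factor λ_3 = (1, 4, 0, 5, 4, 6, 0, 5)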